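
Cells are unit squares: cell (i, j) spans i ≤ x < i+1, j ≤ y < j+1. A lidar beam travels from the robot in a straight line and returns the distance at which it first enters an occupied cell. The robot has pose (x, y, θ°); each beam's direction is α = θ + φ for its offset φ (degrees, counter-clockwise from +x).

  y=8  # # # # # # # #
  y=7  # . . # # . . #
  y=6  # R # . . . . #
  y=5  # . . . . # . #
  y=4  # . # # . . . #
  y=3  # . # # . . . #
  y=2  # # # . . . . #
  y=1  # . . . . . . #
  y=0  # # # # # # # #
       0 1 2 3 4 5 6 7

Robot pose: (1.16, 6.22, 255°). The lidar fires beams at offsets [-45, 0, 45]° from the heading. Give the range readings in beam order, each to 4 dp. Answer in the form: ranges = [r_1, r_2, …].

beam 1: φ=-45°, α=210°
  d=(-0.8660,-0.5000)  start (1,6)  tX=0.1848 tY=0.4400  stride 1/|dx|=1.1547 1/|dy|=2.0000
    cross x-line → (0,6), t=0.1848 (wall)
  → r_1 = 0.1848
beam 2: φ=0°, α=255°
  d=(-0.2588,-0.9659)  start (1,6)  tX=0.6182 tY=0.2278  stride 1/|dx|=3.8637 1/|dy|=1.0353
    cross y-line → (1,5), t=0.2278
    cross x-line → (0,5), t=0.6182 (wall)
  → r_2 = 0.6182
beam 3: φ=45°, α=300°
  d=(0.5000,-0.8660)  start (1,6)  tX=1.6800 tY=0.2540  stride 1/|dx|=2.0000 1/|dy|=1.1547
    cross y-line → (1,5), t=0.2540
    cross y-line → (1,4), t=1.4087
    cross x-line → (2,4), t=1.6800 (wall)
  → r_3 = 1.6800

ranges = [0.1848, 0.6182, 1.6800]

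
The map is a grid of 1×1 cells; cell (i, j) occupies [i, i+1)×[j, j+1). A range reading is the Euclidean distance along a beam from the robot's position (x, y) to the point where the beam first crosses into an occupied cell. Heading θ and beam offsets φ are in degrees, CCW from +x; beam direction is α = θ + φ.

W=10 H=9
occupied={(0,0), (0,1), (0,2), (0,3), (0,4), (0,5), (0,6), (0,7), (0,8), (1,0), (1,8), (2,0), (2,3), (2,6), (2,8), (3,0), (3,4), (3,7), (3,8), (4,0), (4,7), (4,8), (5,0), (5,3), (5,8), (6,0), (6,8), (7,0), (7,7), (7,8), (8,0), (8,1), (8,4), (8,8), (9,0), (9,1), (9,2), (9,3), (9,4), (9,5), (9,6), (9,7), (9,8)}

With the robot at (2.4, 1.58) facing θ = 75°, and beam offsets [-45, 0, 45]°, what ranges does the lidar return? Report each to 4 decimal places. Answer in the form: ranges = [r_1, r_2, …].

beam 1: φ=-45°, α=30°
  dir = (cos 30°, sin 30°) = (0.8660, 0.5000); from cell (2,1)
  next x-line at t=0.6928, next y-line at t=0.8400; Δt_x=1.1547, Δt_y=2.0000
    x: enter (3,1) at t=0.6928
    y: enter (3,2) at t=0.8400
    x: enter (4,2) at t=1.8475
    y: enter (4,3) at t=2.8400
    x: enter (5,3) at t=3.0022 ← occupied
  → r_1 = 3.0022
beam 2: φ=0°, α=75°
  dir = (cos 75°, sin 75°) = (0.2588, 0.9659); from cell (2,1)
  next x-line at t=2.3182, next y-line at t=0.4348; Δt_x=3.8637, Δt_y=1.0353
    y: enter (2,2) at t=0.4348
    y: enter (2,3) at t=1.4701 ← occupied
  → r_2 = 1.4701
beam 3: φ=45°, α=120°
  dir = (cos 120°, sin 120°) = (-0.5000, 0.8660); from cell (2,1)
  next x-line at t=0.8000, next y-line at t=0.4850; Δt_x=2.0000, Δt_y=1.1547
    y: enter (2,2) at t=0.4850
    x: enter (1,2) at t=0.8000
    y: enter (1,3) at t=1.6397
    y: enter (1,4) at t=2.7944
    x: enter (0,4) at t=2.8000 ← occupied
  → r_3 = 2.8000

ranges = [3.0022, 1.4701, 2.8000]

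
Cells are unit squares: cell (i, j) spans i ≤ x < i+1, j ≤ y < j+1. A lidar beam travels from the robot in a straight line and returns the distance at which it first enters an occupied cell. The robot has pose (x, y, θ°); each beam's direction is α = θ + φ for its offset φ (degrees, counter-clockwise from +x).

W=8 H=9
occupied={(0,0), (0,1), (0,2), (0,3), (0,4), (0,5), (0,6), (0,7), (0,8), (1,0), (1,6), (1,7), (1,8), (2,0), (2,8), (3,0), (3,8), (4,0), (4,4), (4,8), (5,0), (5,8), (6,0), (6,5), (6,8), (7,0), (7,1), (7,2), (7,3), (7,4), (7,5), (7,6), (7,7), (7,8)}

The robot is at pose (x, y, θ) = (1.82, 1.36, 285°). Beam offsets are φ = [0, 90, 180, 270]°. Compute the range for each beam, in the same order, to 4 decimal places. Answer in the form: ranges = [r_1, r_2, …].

ranges = [0.3727, 5.3627, 3.1682, 0.8489]

beam 1: φ=0°, α=285°
  dir = (cos 285°, sin 285°) = (0.2588, -0.9659); from cell (1,1)
  next x-line at t=0.6955, next y-line at t=0.3727; Δt_x=3.8637, Δt_y=1.0353
    y: enter (1,0) at t=0.3727 ← occupied
  → r_1 = 0.3727
beam 2: φ=90°, α=15°
  dir = (cos 15°, sin 15°) = (0.9659, 0.2588); from cell (1,1)
  next x-line at t=0.1863, next y-line at t=2.4728; Δt_x=1.0353, Δt_y=3.8637
    x: enter (2,1) at t=0.1863
    x: enter (3,1) at t=1.2216
    x: enter (4,1) at t=2.2569
    y: enter (4,2) at t=2.4728
    x: enter (5,2) at t=3.2922
    x: enter (6,2) at t=4.3275
    x: enter (7,2) at t=5.3627 ← occupied
  → r_2 = 5.3627
beam 3: φ=180°, α=105°
  dir = (cos 105°, sin 105°) = (-0.2588, 0.9659); from cell (1,1)
  next x-line at t=3.1682, next y-line at t=0.6626; Δt_x=3.8637, Δt_y=1.0353
    y: enter (1,2) at t=0.6626
    y: enter (1,3) at t=1.6979
    y: enter (1,4) at t=2.7331
    x: enter (0,4) at t=3.1682 ← occupied
  → r_3 = 3.1682
beam 4: φ=270°, α=195°
  dir = (cos 195°, sin 195°) = (-0.9659, -0.2588); from cell (1,1)
  next x-line at t=0.8489, next y-line at t=1.3909; Δt_x=1.0353, Δt_y=3.8637
    x: enter (0,1) at t=0.8489 ← occupied
  → r_4 = 0.8489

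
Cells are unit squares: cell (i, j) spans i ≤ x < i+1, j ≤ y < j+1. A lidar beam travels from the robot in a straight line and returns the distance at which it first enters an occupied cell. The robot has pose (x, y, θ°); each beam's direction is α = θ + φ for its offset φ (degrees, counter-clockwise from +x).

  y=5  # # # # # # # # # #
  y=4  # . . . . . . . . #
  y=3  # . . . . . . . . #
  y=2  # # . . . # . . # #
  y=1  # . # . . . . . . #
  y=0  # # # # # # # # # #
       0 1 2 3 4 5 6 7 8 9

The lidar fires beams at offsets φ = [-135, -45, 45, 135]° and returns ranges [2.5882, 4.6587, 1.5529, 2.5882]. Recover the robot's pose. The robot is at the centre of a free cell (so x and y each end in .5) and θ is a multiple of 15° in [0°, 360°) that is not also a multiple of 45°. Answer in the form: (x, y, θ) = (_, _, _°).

(x, y, θ) = (4.5, 3.5, 60°)

Enumerate (i+0.5, j+0.5, θ) over the 28 free cells and 16 admissible headings. For each, cast all 4 beams and compare to the given ranges.
  (1.5, 1.5, 210°): beam 1 = 0.5176 ≠ 2.5882 ✗
  (4.5, 2.5, 75°): beam 1 = 1.7321 ≠ 2.5882 ✗
  (7.5, 2.5, 255°): beam 1 = 2.8868 ≠ 2.5882 ✗
  …
  (4.5, 3.5, 60°): r_1=2.5882, r_2=4.6587, r_3=1.5529, r_4=2.5882 — all match ✓
Unique over the lattice → pose = (4.5, 3.5, 60°).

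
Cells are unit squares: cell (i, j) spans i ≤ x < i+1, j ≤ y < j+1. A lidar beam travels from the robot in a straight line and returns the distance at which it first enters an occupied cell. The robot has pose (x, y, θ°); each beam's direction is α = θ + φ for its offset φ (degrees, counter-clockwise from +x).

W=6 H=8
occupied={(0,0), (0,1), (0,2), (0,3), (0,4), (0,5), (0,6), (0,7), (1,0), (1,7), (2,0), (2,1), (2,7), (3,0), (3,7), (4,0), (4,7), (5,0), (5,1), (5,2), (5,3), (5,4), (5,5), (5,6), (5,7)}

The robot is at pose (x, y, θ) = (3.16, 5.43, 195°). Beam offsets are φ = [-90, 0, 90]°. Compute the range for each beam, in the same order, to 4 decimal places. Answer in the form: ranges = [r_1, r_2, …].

ranges = [1.6254, 2.2362, 4.5863]

beam 1: φ=-90°, α=105°
  dir = (cos 105°, sin 105°) = (-0.2588, 0.9659); from cell (3,5)
  next x-line at t=0.6182, next y-line at t=0.5901; Δt_x=3.8637, Δt_y=1.0353
    y: enter (3,6) at t=0.5901
    x: enter (2,6) at t=0.6182
    y: enter (2,7) at t=1.6254 ← occupied
  → r_1 = 1.6254
beam 2: φ=0°, α=195°
  dir = (cos 195°, sin 195°) = (-0.9659, -0.2588); from cell (3,5)
  next x-line at t=0.1656, next y-line at t=1.6614; Δt_x=1.0353, Δt_y=3.8637
    x: enter (2,5) at t=0.1656
    x: enter (1,5) at t=1.2009
    y: enter (1,4) at t=1.6614
    x: enter (0,4) at t=2.2362 ← occupied
  → r_2 = 2.2362
beam 3: φ=90°, α=285°
  dir = (cos 285°, sin 285°) = (0.2588, -0.9659); from cell (3,5)
  next x-line at t=3.2455, next y-line at t=0.4452; Δt_x=3.8637, Δt_y=1.0353
    y: enter (3,4) at t=0.4452
    y: enter (3,3) at t=1.4804
    y: enter (3,2) at t=2.5157
    x: enter (4,2) at t=3.2455
    y: enter (4,1) at t=3.5510
    y: enter (4,0) at t=4.5863 ← occupied
  → r_3 = 4.5863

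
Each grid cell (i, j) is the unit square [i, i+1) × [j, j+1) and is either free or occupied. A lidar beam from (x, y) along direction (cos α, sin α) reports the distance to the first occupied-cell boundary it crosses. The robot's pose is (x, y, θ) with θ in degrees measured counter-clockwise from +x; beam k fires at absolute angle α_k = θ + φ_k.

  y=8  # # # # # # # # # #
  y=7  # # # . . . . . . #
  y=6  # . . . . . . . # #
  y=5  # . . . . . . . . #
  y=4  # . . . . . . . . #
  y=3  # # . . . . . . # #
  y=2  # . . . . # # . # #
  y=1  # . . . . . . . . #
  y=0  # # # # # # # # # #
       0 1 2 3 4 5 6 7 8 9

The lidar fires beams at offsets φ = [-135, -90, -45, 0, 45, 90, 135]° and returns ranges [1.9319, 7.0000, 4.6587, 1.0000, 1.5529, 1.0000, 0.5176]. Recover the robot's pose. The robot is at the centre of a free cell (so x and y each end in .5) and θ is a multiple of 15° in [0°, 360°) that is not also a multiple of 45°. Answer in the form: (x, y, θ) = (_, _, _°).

(x, y, θ) = (7.5, 7.5, 300°)

Enumerate (i+0.5, j+0.5, θ) over the 48 free cells and 16 admissible headings. For each, cast all 7 beams and compare to the given ranges.
  (4.5, 6.5, 330°): beam 1 = 3.6235 ≠ 1.9319 ✗
  (2.5, 1.5, 30°): beam 1 = 0.5176 ≠ 1.9319 ✗
  (6.5, 1.5, 60°): beam 1 = 0.5176 ≠ 1.9319 ✗
  (2.5, 1.5, 330°): beam 1 = 1.5529 ≠ 1.9319 ✗
  (5.5, 5.5, 15°): beam 1 = 5.1962 ≠ 1.9319 ✗
  …
  (7.5, 7.5, 300°): r_1=1.9319, r_2=7.0000, r_3=4.6587, r_4=1.0000, r_5=1.5529, r_6=1.0000, r_7=0.5176 — all match ✓
No second candidate reproduces the full scan.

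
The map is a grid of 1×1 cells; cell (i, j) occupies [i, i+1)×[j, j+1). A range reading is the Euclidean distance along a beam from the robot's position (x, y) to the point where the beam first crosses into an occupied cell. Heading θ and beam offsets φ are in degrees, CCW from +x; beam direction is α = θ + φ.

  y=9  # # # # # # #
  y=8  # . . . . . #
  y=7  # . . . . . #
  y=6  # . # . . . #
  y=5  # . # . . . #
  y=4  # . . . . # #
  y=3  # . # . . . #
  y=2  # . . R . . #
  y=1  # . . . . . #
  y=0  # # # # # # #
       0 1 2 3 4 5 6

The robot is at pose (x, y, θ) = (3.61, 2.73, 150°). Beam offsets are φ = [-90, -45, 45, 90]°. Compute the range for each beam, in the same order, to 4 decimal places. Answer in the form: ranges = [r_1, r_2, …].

ranges = [4.7800, 2.3569, 2.7021, 1.9976]

beam 1: φ=-90°, α=60°
  dir = (cos 60°, sin 60°) = (0.5000, 0.8660); from cell (3,2)
  next x-line at t=0.7800, next y-line at t=0.3118; Δt_x=2.0000, Δt_y=1.1547
    y: enter (3,3) at t=0.3118
    x: enter (4,3) at t=0.7800
    y: enter (4,4) at t=1.4665
    y: enter (4,5) at t=2.6212
    x: enter (5,5) at t=2.7800
    y: enter (5,6) at t=3.7759
    x: enter (6,6) at t=4.7800 ← occupied
  → r_1 = 4.7800
beam 2: φ=-45°, α=105°
  dir = (cos 105°, sin 105°) = (-0.2588, 0.9659); from cell (3,2)
  next x-line at t=2.3569, next y-line at t=0.2795; Δt_x=3.8637, Δt_y=1.0353
    y: enter (3,3) at t=0.2795
    y: enter (3,4) at t=1.3148
    y: enter (3,5) at t=2.3501
    x: enter (2,5) at t=2.3569 ← occupied
  → r_2 = 2.3569
beam 3: φ=45°, α=195°
  dir = (cos 195°, sin 195°) = (-0.9659, -0.2588); from cell (3,2)
  next x-line at t=0.6315, next y-line at t=2.8205; Δt_x=1.0353, Δt_y=3.8637
    x: enter (2,2) at t=0.6315
    x: enter (1,2) at t=1.6668
    x: enter (0,2) at t=2.7021 ← occupied
  → r_3 = 2.7021
beam 4: φ=90°, α=240°
  dir = (cos 240°, sin 240°) = (-0.5000, -0.8660); from cell (3,2)
  next x-line at t=1.2200, next y-line at t=0.8429; Δt_x=2.0000, Δt_y=1.1547
    y: enter (3,1) at t=0.8429
    x: enter (2,1) at t=1.2200
    y: enter (2,0) at t=1.9976 ← occupied
  → r_4 = 1.9976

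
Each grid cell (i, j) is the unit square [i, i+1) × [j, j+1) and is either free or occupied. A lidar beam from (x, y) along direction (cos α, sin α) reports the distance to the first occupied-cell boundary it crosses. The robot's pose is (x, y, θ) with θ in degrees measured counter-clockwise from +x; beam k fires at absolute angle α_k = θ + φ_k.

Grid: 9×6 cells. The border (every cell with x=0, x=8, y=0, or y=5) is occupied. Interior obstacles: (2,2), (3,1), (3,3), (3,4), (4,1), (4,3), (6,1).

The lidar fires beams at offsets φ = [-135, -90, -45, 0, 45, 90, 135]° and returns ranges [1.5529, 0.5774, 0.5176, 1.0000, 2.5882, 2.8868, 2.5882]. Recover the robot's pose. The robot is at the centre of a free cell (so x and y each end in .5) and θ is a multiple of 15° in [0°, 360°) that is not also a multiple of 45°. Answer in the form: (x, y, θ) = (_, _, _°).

Enumerate (i+0.5, j+0.5, θ) over the 21 free cells and 16 admissible headings. For each, cast all 7 beams and compare to the given ranges.
  (6.5, 2.5, 285°): beam 1 = 1.7321 ≠ 1.5529 ✗
  (6.5, 3.5, 120°): beam 2 = 1.7321 ≠ 0.5774 ✗
  (2.5, 3.5, 30°): beam 1 = 0.5176 ≠ 1.5529 ✗
  …
  (7.5, 2.5, 60°): r_1=1.5529, r_2=0.5774, r_3=0.5176, r_4=1.0000, r_5=2.5882, r_6=2.8868, r_7=2.5882 — all match ✓
No second candidate reproduces the full scan.

(x, y, θ) = (7.5, 2.5, 60°)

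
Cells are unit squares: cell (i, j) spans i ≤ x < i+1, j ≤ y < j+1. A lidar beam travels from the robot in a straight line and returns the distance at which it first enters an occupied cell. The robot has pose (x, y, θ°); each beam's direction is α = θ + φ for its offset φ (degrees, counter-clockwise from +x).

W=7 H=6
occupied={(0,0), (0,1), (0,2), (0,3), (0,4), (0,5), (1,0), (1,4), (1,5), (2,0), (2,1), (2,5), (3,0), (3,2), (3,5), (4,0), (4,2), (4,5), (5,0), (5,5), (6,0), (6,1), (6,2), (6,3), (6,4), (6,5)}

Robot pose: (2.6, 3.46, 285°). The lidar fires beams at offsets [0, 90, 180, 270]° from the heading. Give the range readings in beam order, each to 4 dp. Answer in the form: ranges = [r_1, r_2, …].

beam 1: φ=0°, α=285°
  cosα=0.2588 sinα=-0.9659 | (2,3) | tMaxX 1.5455 tMaxY 0.4762 | tΔX 3.8637 tΔY 1.0353
    t=0.4762 [y] (2,2)
    t=1.5115 [y] (2,1) — stop
  → r_1 = 1.5115
beam 2: φ=90°, α=15°
  cosα=0.9659 sinα=0.2588 | (2,3) | tMaxX 0.4141 tMaxY 2.0864 | tΔX 1.0353 tΔY 3.8637
    t=0.4141 [x] (3,3)
    t=1.4494 [x] (4,3)
    t=2.0864 [y] (4,4)
    t=2.4847 [x] (5,4)
    t=3.5199 [x] (6,4) — stop
  → r_2 = 3.5199
beam 3: φ=180°, α=105°
  cosα=-0.2588 sinα=0.9659 | (2,3) | tMaxX 2.3182 tMaxY 0.5590 | tΔX 3.8637 tΔY 1.0353
    t=0.5590 [y] (2,4)
    t=1.5943 [y] (2,5) — stop
  → r_3 = 1.5943
beam 4: φ=270°, α=195°
  cosα=-0.9659 sinα=-0.2588 | (2,3) | tMaxX 0.6212 tMaxY 1.7773 | tΔX 1.0353 tΔY 3.8637
    t=0.6212 [x] (1,3)
    t=1.6564 [x] (0,3) — stop
  → r_4 = 1.6564

ranges = [1.5115, 3.5199, 1.5943, 1.6564]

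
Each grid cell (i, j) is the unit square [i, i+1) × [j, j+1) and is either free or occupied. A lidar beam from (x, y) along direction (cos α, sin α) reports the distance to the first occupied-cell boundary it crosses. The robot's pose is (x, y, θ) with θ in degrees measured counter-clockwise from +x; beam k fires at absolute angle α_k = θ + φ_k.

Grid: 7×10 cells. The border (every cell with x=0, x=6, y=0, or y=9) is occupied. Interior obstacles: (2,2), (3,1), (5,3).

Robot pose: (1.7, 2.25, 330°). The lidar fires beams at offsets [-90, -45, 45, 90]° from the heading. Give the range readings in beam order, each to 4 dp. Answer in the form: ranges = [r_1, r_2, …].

beam 1: φ=-90°, α=240°
  direction (-0.5000, -0.8660); cell (1,2); t to first gridline: x 1.4000, y 0.2887 (then +2.0000 / +1.1547)
    (1,1) via y @ 0.2887
    (0,1) via x @ 1.4000  # hit
  → r_1 = 1.4000
beam 2: φ=-45°, α=285°
  direction (0.2588, -0.9659); cell (1,2); t to first gridline: x 1.1591, y 0.2588 (then +3.8637 / +1.0353)
    (1,1) via y @ 0.2588
    (2,1) via x @ 1.1591
    (2,0) via y @ 1.2941  # hit
  → r_2 = 1.2941
beam 3: φ=45°, α=15°
  direction (0.9659, 0.2588); cell (1,2); t to first gridline: x 0.3106, y 2.8978 (then +1.0353 / +3.8637)
    (2,2) via x @ 0.3106  # hit
  → r_3 = 0.3106
beam 4: φ=90°, α=60°
  direction (0.5000, 0.8660); cell (1,2); t to first gridline: x 0.6000, y 0.8660 (then +2.0000 / +1.1547)
    (2,2) via x @ 0.6000  # hit
  → r_4 = 0.6000

ranges = [1.4000, 1.2941, 0.3106, 0.6000]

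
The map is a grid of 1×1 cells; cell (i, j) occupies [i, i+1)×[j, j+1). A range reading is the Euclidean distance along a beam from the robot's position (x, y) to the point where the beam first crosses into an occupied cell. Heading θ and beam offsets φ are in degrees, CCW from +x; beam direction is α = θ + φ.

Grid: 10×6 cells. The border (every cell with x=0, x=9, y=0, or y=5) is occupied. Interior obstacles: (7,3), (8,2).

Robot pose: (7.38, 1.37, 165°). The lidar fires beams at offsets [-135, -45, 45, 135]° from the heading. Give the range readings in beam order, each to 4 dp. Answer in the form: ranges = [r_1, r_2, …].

beam 1: φ=-135°, α=30°
  direction (0.8660, 0.5000); cell (7,1); t to first gridline: x 0.7159, y 1.2600 (then +1.1547 / +2.0000)
    (8,1) via x @ 0.7159
    (8,2) via y @ 1.2600  # hit
  → r_1 = 1.2600
beam 2: φ=-45°, α=120°
  direction (-0.5000, 0.8660); cell (7,1); t to first gridline: x 0.7600, y 0.7275 (then +2.0000 / +1.1547)
    (7,2) via y @ 0.7275
    (6,2) via x @ 0.7600
    (6,3) via y @ 1.8822
    (5,3) via x @ 2.7600
    (5,4) via y @ 3.0369
    (5,5) via y @ 4.1916  # hit
  → r_2 = 4.1916
beam 3: φ=45°, α=210°
  direction (-0.8660, -0.5000); cell (7,1); t to first gridline: x 0.4388, y 0.7400 (then +1.1547 / +2.0000)
    (6,1) via x @ 0.4388
    (6,0) via y @ 0.7400  # hit
  → r_3 = 0.7400
beam 4: φ=135°, α=300°
  direction (0.5000, -0.8660); cell (7,1); t to first gridline: x 1.2400, y 0.4272 (then +2.0000 / +1.1547)
    (7,0) via y @ 0.4272  # hit
  → r_4 = 0.4272

ranges = [1.2600, 4.1916, 0.7400, 0.4272]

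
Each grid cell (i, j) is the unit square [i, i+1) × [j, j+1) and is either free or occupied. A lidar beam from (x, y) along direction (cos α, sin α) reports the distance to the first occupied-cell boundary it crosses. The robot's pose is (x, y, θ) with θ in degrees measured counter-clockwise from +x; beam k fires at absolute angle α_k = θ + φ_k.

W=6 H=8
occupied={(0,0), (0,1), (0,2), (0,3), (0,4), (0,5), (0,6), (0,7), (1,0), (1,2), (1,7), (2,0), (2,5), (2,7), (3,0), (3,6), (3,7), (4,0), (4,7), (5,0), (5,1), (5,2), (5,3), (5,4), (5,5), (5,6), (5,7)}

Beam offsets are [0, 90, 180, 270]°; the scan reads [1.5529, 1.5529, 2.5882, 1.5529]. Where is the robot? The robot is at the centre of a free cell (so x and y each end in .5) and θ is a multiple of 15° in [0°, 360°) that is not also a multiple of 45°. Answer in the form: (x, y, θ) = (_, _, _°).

Enumerate (i+0.5, j+0.5, θ) over the 21 free cells and 16 admissible headings. For each, cast all 4 beams and compare to the given ranges.
  (1.5, 6.5, 255°): beam 1 = 1.9319 ≠ 1.5529 ✗
  (3.5, 3.5, 330°): beam 1 = 1.7321 ≠ 1.5529 ✗
  (4.5, 1.5, 150°): beam 1 = 2.8868 ≠ 1.5529 ✗
  (1.5, 5.5, 240°): beam 1 = 1.0000 ≠ 1.5529 ✗
  …
  (3.5, 2.5, 285°): r_1=1.5529, r_2=1.5529, r_3=2.5882, r_4=1.5529 — all match ✓
No second candidate reproduces the full scan.

(x, y, θ) = (3.5, 2.5, 285°)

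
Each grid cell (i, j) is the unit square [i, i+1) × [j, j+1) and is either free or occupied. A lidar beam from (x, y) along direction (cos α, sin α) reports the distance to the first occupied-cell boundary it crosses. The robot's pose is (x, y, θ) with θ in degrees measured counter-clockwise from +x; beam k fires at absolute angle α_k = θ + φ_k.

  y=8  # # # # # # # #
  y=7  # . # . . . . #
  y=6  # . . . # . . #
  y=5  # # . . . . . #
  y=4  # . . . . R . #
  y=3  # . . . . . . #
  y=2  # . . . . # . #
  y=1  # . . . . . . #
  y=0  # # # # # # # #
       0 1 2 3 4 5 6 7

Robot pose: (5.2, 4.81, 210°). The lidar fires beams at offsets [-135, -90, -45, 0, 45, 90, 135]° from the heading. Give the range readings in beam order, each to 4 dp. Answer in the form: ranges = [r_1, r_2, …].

beam 1: φ=-135°, α=75°
  d=(0.2588,0.9659)  start (5,4)  tX=3.0910 tY=0.1967  stride 1/|dx|=3.8637 1/|dy|=1.0353
    cross y-line → (5,5), t=0.1967
    cross y-line → (5,6), t=1.2320
    cross y-line → (5,7), t=2.2673
    cross x-line → (6,7), t=3.0910
    cross y-line → (6,8), t=3.3025 (wall)
  → r_1 = 3.3025
beam 2: φ=-90°, α=120°
  d=(-0.5000,0.8660)  start (5,4)  tX=0.4000 tY=0.2194  stride 1/|dx|=2.0000 1/|dy|=1.1547
    cross y-line → (5,5), t=0.2194
    cross x-line → (4,5), t=0.4000
    cross y-line → (4,6), t=1.3741 (wall)
  → r_2 = 1.3741
beam 3: φ=-45°, α=165°
  d=(-0.9659,0.2588)  start (5,4)  tX=0.2071 tY=0.7341  stride 1/|dx|=1.0353 1/|dy|=3.8637
    cross x-line → (4,4), t=0.2071
    cross y-line → (4,5), t=0.7341
    cross x-line → (3,5), t=1.2423
    cross x-line → (2,5), t=2.2776
    cross x-line → (1,5), t=3.3129 (wall)
  → r_3 = 3.3129
beam 4: φ=0°, α=210°
  d=(-0.8660,-0.5000)  start (5,4)  tX=0.2309 tY=1.6200  stride 1/|dx|=1.1547 1/|dy|=2.0000
    cross x-line → (4,4), t=0.2309
    cross x-line → (3,4), t=1.3856
    cross y-line → (3,3), t=1.6200
    cross x-line → (2,3), t=2.5403
    cross y-line → (2,2), t=3.6200
    cross x-line → (1,2), t=3.6950
    cross x-line → (0,2), t=4.8497 (wall)
  → r_4 = 4.8497
beam 5: φ=45°, α=255°
  d=(-0.2588,-0.9659)  start (5,4)  tX=0.7727 tY=0.8386  stride 1/|dx|=3.8637 1/|dy|=1.0353
    cross x-line → (4,4), t=0.7727
    cross y-line → (4,3), t=0.8386
    cross y-line → (4,2), t=1.8738
    cross y-line → (4,1), t=2.9091
    cross y-line → (4,0), t=3.9444 (wall)
  → r_5 = 3.9444
beam 6: φ=90°, α=300°
  d=(0.5000,-0.8660)  start (5,4)  tX=1.6000 tY=0.9353  stride 1/|dx|=2.0000 1/|dy|=1.1547
    cross y-line → (5,3), t=0.9353
    cross x-line → (6,3), t=1.6000
    cross y-line → (6,2), t=2.0900
    cross y-line → (6,1), t=3.2447
    cross x-line → (7,1), t=3.6000 (wall)
  → r_6 = 3.6000
beam 7: φ=135°, α=345°
  d=(0.9659,-0.2588)  start (5,4)  tX=0.8282 tY=3.1296  stride 1/|dx|=1.0353 1/|dy|=3.8637
    cross x-line → (6,4), t=0.8282
    cross x-line → (7,4), t=1.8635 (wall)
  → r_7 = 1.8635

ranges = [3.3025, 1.3741, 3.3129, 4.8497, 3.9444, 3.6000, 1.8635]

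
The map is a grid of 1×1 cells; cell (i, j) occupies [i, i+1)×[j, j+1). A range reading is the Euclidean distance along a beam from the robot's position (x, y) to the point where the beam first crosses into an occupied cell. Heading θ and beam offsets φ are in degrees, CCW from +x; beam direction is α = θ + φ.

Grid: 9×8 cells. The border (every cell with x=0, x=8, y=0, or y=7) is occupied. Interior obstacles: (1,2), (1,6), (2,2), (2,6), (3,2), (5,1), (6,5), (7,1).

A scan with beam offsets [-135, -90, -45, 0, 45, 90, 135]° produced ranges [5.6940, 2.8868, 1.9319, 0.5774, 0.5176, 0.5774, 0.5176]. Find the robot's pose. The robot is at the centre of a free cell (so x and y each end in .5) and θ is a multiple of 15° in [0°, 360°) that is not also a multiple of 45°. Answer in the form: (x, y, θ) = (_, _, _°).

Enumerate (i+0.5, j+0.5, θ) over the 34 free cells and 16 admissible headings. For each, cast all 7 beams and compare to the given ranges.
  (7.5, 3.5, 105°): beam 1 = 0.5774 ≠ 5.6940 ✗
  (3.5, 3.5, 60°): beam 1 = 0.5176 ≠ 5.6940 ✗
  (6.5, 2.5, 75°): beam 1 = 1.0000 ≠ 5.6940 ✗
  (4.5, 6.5, 105°): beam 1 = 1.7321 ≠ 5.6940 ✗
  …
  (3.5, 6.5, 60°): r_1=5.6940, r_2=2.8868, r_3=1.9319, r_4=0.5774, r_5=0.5176, r_6=0.5774, r_7=0.5176 — all match ✓
Only this pose fits every beam.

(x, y, θ) = (3.5, 6.5, 60°)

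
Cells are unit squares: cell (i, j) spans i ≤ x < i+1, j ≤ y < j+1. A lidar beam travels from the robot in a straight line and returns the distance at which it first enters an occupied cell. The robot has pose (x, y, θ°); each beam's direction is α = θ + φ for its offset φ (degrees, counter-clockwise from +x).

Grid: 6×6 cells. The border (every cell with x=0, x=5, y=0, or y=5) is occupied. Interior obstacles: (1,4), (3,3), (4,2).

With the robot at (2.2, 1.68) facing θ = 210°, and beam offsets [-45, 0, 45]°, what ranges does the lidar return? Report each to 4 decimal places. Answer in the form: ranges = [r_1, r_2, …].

ranges = [1.2423, 1.3600, 0.7040]

beam 1: φ=-45°, α=165°
  direction (-0.9659, 0.2588); cell (2,1); t to first gridline: x 0.2071, y 1.2364 (then +1.0353 / +3.8637)
    (1,1) via x @ 0.2071
    (1,2) via y @ 1.2364
    (0,2) via x @ 1.2423  # hit
  → r_1 = 1.2423
beam 2: φ=0°, α=210°
  direction (-0.8660, -0.5000); cell (2,1); t to first gridline: x 0.2309, y 1.3600 (then +1.1547 / +2.0000)
    (1,1) via x @ 0.2309
    (1,0) via y @ 1.3600  # hit
  → r_2 = 1.3600
beam 3: φ=45°, α=255°
  direction (-0.2588, -0.9659); cell (2,1); t to first gridline: x 0.7727, y 0.7040 (then +3.8637 / +1.0353)
    (2,0) via y @ 0.7040  # hit
  → r_3 = 0.7040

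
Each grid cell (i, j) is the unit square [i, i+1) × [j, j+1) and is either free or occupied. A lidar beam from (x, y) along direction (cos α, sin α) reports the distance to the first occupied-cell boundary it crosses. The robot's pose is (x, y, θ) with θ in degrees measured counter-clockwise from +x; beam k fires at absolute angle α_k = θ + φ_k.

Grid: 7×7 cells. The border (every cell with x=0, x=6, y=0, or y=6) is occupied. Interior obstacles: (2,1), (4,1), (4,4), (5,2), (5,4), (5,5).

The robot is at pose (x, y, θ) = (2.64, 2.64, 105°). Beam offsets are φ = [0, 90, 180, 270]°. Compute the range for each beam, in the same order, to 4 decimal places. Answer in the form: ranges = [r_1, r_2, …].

ranges = [3.4785, 1.6979, 0.6626, 3.4785]

beam 1: φ=0°, α=105°
  cosα=-0.2588 sinα=0.9659 | (2,2) | tMaxX 2.4728 tMaxY 0.3727 | tΔX 3.8637 tΔY 1.0353
    t=0.3727 [y] (2,3)
    t=1.4080 [y] (2,4)
    t=2.4433 [y] (2,5)
    t=2.4728 [x] (1,5)
    t=3.4785 [y] (1,6) — stop
  → r_1 = 3.4785
beam 2: φ=90°, α=195°
  cosα=-0.9659 sinα=-0.2588 | (2,2) | tMaxX 0.6626 tMaxY 2.4728 | tΔX 1.0353 tΔY 3.8637
    t=0.6626 [x] (1,2)
    t=1.6979 [x] (0,2) — stop
  → r_2 = 1.6979
beam 3: φ=180°, α=285°
  cosα=0.2588 sinα=-0.9659 | (2,2) | tMaxX 1.3909 tMaxY 0.6626 | tΔX 3.8637 tΔY 1.0353
    t=0.6626 [y] (2,1) — stop
  → r_3 = 0.6626
beam 4: φ=270°, α=15°
  cosα=0.9659 sinα=0.2588 | (2,2) | tMaxX 0.3727 tMaxY 1.3909 | tΔX 1.0353 tΔY 3.8637
    t=0.3727 [x] (3,2)
    t=1.3909 [y] (3,3)
    t=1.4080 [x] (4,3)
    t=2.4433 [x] (5,3)
    t=3.4785 [x] (6,3) — stop
  → r_4 = 3.4785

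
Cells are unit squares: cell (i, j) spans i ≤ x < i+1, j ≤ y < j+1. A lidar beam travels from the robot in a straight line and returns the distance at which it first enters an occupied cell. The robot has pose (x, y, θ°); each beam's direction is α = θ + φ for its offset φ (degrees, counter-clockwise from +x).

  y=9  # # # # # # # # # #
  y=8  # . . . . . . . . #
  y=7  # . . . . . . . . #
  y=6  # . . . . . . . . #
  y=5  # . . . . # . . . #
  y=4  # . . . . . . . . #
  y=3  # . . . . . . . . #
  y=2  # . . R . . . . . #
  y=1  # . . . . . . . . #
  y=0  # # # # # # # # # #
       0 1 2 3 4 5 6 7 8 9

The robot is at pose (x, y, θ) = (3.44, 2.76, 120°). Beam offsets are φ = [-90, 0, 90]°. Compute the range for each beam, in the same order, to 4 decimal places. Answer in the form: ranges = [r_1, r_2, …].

beam 1: φ=-90°, α=30°
  direction (0.8660, 0.5000); cell (3,2); t to first gridline: x 0.6466, y 0.4800 (then +1.1547 / +2.0000)
    (3,3) via y @ 0.4800
    (4,3) via x @ 0.6466
    (5,3) via x @ 1.8013
    (5,4) via y @ 2.4800
    (6,4) via x @ 2.9560
    (7,4) via x @ 4.1107
    (7,5) via y @ 4.4800
    (8,5) via x @ 5.2654
    (9,5) via x @ 6.4201  # hit
  → r_1 = 6.4201
beam 2: φ=0°, α=120°
  direction (-0.5000, 0.8660); cell (3,2); t to first gridline: x 0.8800, y 0.2771 (then +2.0000 / +1.1547)
    (3,3) via y @ 0.2771
    (2,3) via x @ 0.8800
    (2,4) via y @ 1.4318
    (2,5) via y @ 2.5865
    (1,5) via x @ 2.8800
    (1,6) via y @ 3.7412
    (0,6) via x @ 4.8800  # hit
  → r_2 = 4.8800
beam 3: φ=90°, α=210°
  direction (-0.8660, -0.5000); cell (3,2); t to first gridline: x 0.5081, y 1.5200 (then +1.1547 / +2.0000)
    (2,2) via x @ 0.5081
    (2,1) via y @ 1.5200
    (1,1) via x @ 1.6628
    (0,1) via x @ 2.8175  # hit
  → r_3 = 2.8175

ranges = [6.4201, 4.8800, 2.8175]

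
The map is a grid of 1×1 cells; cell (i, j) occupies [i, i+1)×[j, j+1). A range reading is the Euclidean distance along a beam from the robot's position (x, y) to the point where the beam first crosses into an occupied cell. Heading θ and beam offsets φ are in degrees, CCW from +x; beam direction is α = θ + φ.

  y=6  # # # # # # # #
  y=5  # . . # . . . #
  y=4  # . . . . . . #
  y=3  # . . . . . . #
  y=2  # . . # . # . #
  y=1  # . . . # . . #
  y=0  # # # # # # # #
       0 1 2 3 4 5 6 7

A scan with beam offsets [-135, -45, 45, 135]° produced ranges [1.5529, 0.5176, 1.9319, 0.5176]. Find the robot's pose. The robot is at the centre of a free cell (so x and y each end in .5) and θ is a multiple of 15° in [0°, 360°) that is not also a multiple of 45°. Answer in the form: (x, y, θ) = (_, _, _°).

(x, y, θ) = (6.5, 2.5, 30°)

The pose lattice has 26·16 = 416 candidates. Test each by forward raycasting.
  (4.5, 2.5, 240°): beam 1 = 2.5882 ≠ 1.5529 ✗
  (3.5, 1.5, 105°): beam 1 = 0.5774 ≠ 1.5529 ✗
  (3.5, 3.5, 165°): beam 1 = 4.0415 ≠ 1.5529 ✗
  (1.5, 3.5, 210°): beam 1 = 2.5882 ≠ 1.5529 ✗
  …
  (6.5, 2.5, 30°): r_1=1.5529, r_2=0.5176, r_3=1.9319, r_4=0.5176 — all match ✓
No second candidate reproduces the full scan.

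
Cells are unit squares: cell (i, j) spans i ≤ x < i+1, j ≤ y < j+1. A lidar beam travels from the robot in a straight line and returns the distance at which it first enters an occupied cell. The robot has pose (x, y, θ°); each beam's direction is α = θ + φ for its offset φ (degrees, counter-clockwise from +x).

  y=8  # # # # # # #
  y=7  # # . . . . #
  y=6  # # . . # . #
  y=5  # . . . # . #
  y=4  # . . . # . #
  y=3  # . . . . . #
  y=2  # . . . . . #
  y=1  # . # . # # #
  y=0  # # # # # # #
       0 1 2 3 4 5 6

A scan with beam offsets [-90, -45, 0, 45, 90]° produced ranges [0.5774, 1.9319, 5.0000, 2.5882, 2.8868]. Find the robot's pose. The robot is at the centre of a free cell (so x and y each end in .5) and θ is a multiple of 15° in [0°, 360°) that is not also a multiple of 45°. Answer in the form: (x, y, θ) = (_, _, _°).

Candidates: 27 free-cell centres × 16 headings = 432 poses. Raycast each; keep the one whose scan matches to 4 dp.
  (1.5, 2.5, 30°): beam 1 = 1.0000 ≠ 0.5774 ✗
  (5.5, 6.5, 300°): beam 3 = 1.0000 ≠ 5.0000 ✗
  (5.5, 3.5, 195°): beam 1 = 1.9319 ≠ 0.5774 ✗
  (5.5, 7.5, 15°): beam 1 = 1.9319 ≠ 0.5774 ✗
  …
  (1.5, 5.5, 300°): r_1=0.5774, r_2=1.9319, r_3=5.0000, r_4=2.5882, r_5=2.8868 — all match ✓
Unique over the lattice → pose = (1.5, 5.5, 300°).

(x, y, θ) = (1.5, 5.5, 300°)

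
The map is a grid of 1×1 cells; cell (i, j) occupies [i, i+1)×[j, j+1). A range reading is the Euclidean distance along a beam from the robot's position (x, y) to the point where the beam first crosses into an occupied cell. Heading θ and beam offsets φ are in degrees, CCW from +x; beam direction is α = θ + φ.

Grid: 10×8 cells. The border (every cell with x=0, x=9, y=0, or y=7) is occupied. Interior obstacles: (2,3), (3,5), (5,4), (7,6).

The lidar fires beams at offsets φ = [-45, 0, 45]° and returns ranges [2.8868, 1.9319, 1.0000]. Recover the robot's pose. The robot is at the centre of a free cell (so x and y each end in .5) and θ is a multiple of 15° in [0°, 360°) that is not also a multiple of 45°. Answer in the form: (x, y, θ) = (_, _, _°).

(x, y, θ) = (1.5, 6.5, 345°)

Candidates: 44 free-cell centres × 16 headings = 704 poses. Raycast each; keep the one whose scan matches to 4 dp.
  (5.5, 6.5, 210°): beam 1 = 1.9319 ≠ 2.8868 ✗
  (6.5, 4.5, 150°): beam 1 = 2.5882 ≠ 2.8868 ✗
  (5.5, 2.5, 60°): beam 1 = 3.6235 ≠ 2.8868 ✗
  …
  (1.5, 6.5, 345°): r_1=2.8868, r_2=1.9319, r_3=1.0000 — all match ✓
Only this pose fits every beam.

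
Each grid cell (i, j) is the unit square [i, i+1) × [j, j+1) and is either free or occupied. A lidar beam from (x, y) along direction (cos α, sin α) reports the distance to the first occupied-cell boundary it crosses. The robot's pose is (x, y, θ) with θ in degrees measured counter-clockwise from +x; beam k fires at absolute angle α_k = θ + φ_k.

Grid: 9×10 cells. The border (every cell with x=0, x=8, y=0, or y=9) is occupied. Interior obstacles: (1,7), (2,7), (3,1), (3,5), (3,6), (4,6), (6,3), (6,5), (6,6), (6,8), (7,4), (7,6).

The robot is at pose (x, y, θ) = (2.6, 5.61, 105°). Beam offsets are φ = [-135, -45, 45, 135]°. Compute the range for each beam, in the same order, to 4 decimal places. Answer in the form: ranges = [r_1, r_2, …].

ranges = [0.4619, 0.8000, 1.8475, 3.2000]

beam 1: φ=-135°, α=330°
  d=(0.8660,-0.5000)  start (2,5)  tX=0.4619 tY=1.2200  stride 1/|dx|=1.1547 1/|dy|=2.0000
    cross x-line → (3,5), t=0.4619 (wall)
  → r_1 = 0.4619
beam 2: φ=-45°, α=60°
  d=(0.5000,0.8660)  start (2,5)  tX=0.8000 tY=0.4503  stride 1/|dx|=2.0000 1/|dy|=1.1547
    cross y-line → (2,6), t=0.4503
    cross x-line → (3,6), t=0.8000 (wall)
  → r_2 = 0.8000
beam 3: φ=45°, α=150°
  d=(-0.8660,0.5000)  start (2,5)  tX=0.6928 tY=0.7800  stride 1/|dx|=1.1547 1/|dy|=2.0000
    cross x-line → (1,5), t=0.6928
    cross y-line → (1,6), t=0.7800
    cross x-line → (0,6), t=1.8475 (wall)
  → r_3 = 1.8475
beam 4: φ=135°, α=240°
  d=(-0.5000,-0.8660)  start (2,5)  tX=1.2000 tY=0.7044  stride 1/|dx|=2.0000 1/|dy|=1.1547
    cross y-line → (2,4), t=0.7044
    cross x-line → (1,4), t=1.2000
    cross y-line → (1,3), t=1.8591
    cross y-line → (1,2), t=3.0138
    cross x-line → (0,2), t=3.2000 (wall)
  → r_4 = 3.2000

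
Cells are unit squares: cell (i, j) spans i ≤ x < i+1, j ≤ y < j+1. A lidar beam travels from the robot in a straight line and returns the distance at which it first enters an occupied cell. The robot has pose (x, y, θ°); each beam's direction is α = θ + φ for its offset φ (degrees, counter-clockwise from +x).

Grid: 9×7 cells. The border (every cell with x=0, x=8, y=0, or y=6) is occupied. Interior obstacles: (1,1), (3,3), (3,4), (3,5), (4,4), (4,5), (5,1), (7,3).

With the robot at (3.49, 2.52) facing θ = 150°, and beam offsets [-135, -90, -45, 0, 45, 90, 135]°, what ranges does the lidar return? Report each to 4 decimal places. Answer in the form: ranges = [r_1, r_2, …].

ranges = [3.6338, 0.5543, 0.4969, 2.8752, 2.0091, 1.7551, 1.5736]

beam 1: φ=-135°, α=15°
  cosα=0.9659 sinα=0.2588 | (3,2) | tMaxX 0.5280 tMaxY 1.8546 | tΔX 1.0353 tΔY 3.8637
    t=0.5280 [x] (4,2)
    t=1.5633 [x] (5,2)
    t=1.8546 [y] (5,3)
    t=2.5985 [x] (6,3)
    t=3.6338 [x] (7,3) — stop
  → r_1 = 3.6338
beam 2: φ=-90°, α=60°
  cosα=0.5000 sinα=0.8660 | (3,2) | tMaxX 1.0200 tMaxY 0.5543 | tΔX 2.0000 tΔY 1.1547
    t=0.5543 [y] (3,3) — stop
  → r_2 = 0.5543
beam 3: φ=-45°, α=105°
  cosα=-0.2588 sinα=0.9659 | (3,2) | tMaxX 1.8932 tMaxY 0.4969 | tΔX 3.8637 tΔY 1.0353
    t=0.4969 [y] (3,3) — stop
  → r_3 = 0.4969
beam 4: φ=0°, α=150°
  cosα=-0.8660 sinα=0.5000 | (3,2) | tMaxX 0.5658 tMaxY 0.9600 | tΔX 1.1547 tΔY 2.0000
    t=0.5658 [x] (2,2)
    t=0.9600 [y] (2,3)
    t=1.7205 [x] (1,3)
    t=2.8752 [x] (0,3) — stop
  → r_4 = 2.8752
beam 5: φ=45°, α=195°
  cosα=-0.9659 sinα=-0.2588 | (3,2) | tMaxX 0.5073 tMaxY 2.0091 | tΔX 1.0353 tΔY 3.8637
    t=0.5073 [x] (2,2)
    t=1.5426 [x] (1,2)
    t=2.0091 [y] (1,1) — stop
  → r_5 = 2.0091
beam 6: φ=90°, α=240°
  cosα=-0.5000 sinα=-0.8660 | (3,2) | tMaxX 0.9800 tMaxY 0.6004 | tΔX 2.0000 tΔY 1.1547
    t=0.6004 [y] (3,1)
    t=0.9800 [x] (2,1)
    t=1.7551 [y] (2,0) — stop
  → r_6 = 1.7551
beam 7: φ=135°, α=285°
  cosα=0.2588 sinα=-0.9659 | (3,2) | tMaxX 1.9705 tMaxY 0.5383 | tΔX 3.8637 tΔY 1.0353
    t=0.5383 [y] (3,1)
    t=1.5736 [y] (3,0) — stop
  → r_7 = 1.5736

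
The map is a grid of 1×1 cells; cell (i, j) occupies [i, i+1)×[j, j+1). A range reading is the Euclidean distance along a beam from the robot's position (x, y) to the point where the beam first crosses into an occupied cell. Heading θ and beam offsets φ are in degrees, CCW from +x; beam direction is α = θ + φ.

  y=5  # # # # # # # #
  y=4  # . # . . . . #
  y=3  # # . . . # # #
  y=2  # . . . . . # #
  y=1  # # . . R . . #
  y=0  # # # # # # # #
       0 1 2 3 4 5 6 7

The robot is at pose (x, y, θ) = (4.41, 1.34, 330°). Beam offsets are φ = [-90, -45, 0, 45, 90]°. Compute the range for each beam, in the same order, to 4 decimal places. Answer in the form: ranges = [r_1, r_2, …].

beam 1: φ=-90°, α=240°
  d=(-0.5000,-0.8660)  start (4,1)  tX=0.8200 tY=0.3926  stride 1/|dx|=2.0000 1/|dy|=1.1547
    cross y-line → (4,0), t=0.3926 (wall)
  → r_1 = 0.3926
beam 2: φ=-45°, α=285°
  d=(0.2588,-0.9659)  start (4,1)  tX=2.2796 tY=0.3520  stride 1/|dx|=3.8637 1/|dy|=1.0353
    cross y-line → (4,0), t=0.3520 (wall)
  → r_2 = 0.3520
beam 3: φ=0°, α=330°
  d=(0.8660,-0.5000)  start (4,1)  tX=0.6813 tY=0.6800  stride 1/|dx|=1.1547 1/|dy|=2.0000
    cross y-line → (4,0), t=0.6800 (wall)
  → r_3 = 0.6800
beam 4: φ=45°, α=15°
  d=(0.9659,0.2588)  start (4,1)  tX=0.6108 tY=2.5500  stride 1/|dx|=1.0353 1/|dy|=3.8637
    cross x-line → (5,1), t=0.6108
    cross x-line → (6,1), t=1.6461
    cross y-line → (6,2), t=2.5500 (wall)
  → r_4 = 2.5500
beam 5: φ=90°, α=60°
  d=(0.5000,0.8660)  start (4,1)  tX=1.1800 tY=0.7621  stride 1/|dx|=2.0000 1/|dy|=1.1547
    cross y-line → (4,2), t=0.7621
    cross x-line → (5,2), t=1.1800
    cross y-line → (5,3), t=1.9168 (wall)
  → r_5 = 1.9168

ranges = [0.3926, 0.3520, 0.6800, 2.5500, 1.9168]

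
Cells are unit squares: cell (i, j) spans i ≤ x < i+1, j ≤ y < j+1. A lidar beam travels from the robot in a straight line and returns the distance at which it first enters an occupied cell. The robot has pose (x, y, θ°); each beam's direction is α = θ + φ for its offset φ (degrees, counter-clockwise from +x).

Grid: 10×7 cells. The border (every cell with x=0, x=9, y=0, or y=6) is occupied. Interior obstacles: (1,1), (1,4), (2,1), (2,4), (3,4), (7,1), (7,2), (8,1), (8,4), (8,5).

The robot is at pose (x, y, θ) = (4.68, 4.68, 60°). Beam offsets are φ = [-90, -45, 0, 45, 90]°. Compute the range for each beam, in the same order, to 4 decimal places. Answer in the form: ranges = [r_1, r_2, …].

ranges = [3.3600, 3.4371, 1.5242, 1.3666, 2.6400]

beam 1: φ=-90°, α=330°
  direction (0.8660, -0.5000); cell (4,4); t to first gridline: x 0.3695, y 1.3600 (then +1.1547 / +2.0000)
    (5,4) via x @ 0.3695
    (5,3) via y @ 1.3600
    (6,3) via x @ 1.5242
    (7,3) via x @ 2.6789
    (7,2) via y @ 3.3600  # hit
  → r_1 = 3.3600
beam 2: φ=-45°, α=15°
  direction (0.9659, 0.2588); cell (4,4); t to first gridline: x 0.3313, y 1.2364 (then +1.0353 / +3.8637)
    (5,4) via x @ 0.3313
    (5,5) via y @ 1.2364
    (6,5) via x @ 1.3666
    (7,5) via x @ 2.4018
    (8,5) via x @ 3.4371  # hit
  → r_2 = 3.4371
beam 3: φ=0°, α=60°
  direction (0.5000, 0.8660); cell (4,4); t to first gridline: x 0.6400, y 0.3695 (then +2.0000 / +1.1547)
    (4,5) via y @ 0.3695
    (5,5) via x @ 0.6400
    (5,6) via y @ 1.5242  # hit
  → r_3 = 1.5242
beam 4: φ=45°, α=105°
  direction (-0.2588, 0.9659); cell (4,4); t to first gridline: x 2.6273, y 0.3313 (then +3.8637 / +1.0353)
    (4,5) via y @ 0.3313
    (4,6) via y @ 1.3666  # hit
  → r_4 = 1.3666
beam 5: φ=90°, α=150°
  direction (-0.8660, 0.5000); cell (4,4); t to first gridline: x 0.7852, y 0.6400 (then +1.1547 / +2.0000)
    (4,5) via y @ 0.6400
    (3,5) via x @ 0.7852
    (2,5) via x @ 1.9399
    (2,6) via y @ 2.6400  # hit
  → r_5 = 2.6400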